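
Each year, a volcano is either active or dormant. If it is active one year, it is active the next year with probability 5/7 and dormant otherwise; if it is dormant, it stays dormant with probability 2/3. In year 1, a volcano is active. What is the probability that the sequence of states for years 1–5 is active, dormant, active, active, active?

50/1029

Year 1 is given. For each transition, use the conditional probability from the current state:
P(dormant | active) = 2/7; P(active | dormant) = 1/3; P(active | active) = 5/7; P(active | active) = 5/7.
P = 2/7 × 1/3 × 5/7 × 5/7 = 50/1029.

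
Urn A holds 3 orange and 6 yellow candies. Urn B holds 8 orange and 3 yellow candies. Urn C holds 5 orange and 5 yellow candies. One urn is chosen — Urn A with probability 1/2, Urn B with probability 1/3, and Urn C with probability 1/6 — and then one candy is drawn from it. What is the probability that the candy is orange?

65/132

From Urn A: P(orange) = 3/9.
From Urn B: P(orange) = 8/11.
From Urn C: P(orange) = 5/10.
Total probability = (1/2)(3/9) + (1/3)(8/11) + (1/6)(5/10) = 65/132.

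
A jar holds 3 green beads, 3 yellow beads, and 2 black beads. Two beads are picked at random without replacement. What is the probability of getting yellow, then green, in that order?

9/56

Chain rule:
P = 3/8 × 3/7 = 9/56.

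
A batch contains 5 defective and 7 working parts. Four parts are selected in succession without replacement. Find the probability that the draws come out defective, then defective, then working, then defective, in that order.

7/198

Chain rule:
P = 5/12 × 4/11 × 7/10 × 3/9 = 420/11880 = 7/198.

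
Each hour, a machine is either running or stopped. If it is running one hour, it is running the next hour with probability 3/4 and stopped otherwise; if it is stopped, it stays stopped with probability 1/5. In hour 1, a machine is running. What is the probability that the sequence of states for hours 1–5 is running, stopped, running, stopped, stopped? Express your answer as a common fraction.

Hour 1 is given. For each transition, use the conditional probability from the current state:
P(stopped | running) = 1/4; P(running | stopped) = 4/5; P(stopped | running) = 1/4; P(stopped | stopped) = 1/5.
P = 1/4 × 4/5 × 1/4 × 1/5 = 4/400 = 1/100.

1/100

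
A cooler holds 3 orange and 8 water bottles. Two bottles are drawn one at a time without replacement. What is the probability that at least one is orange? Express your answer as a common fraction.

27/55

P(no orange) = 8/11 × 7/10 = 56/110 = 28/55.
P(at least one) = 1 − 28/55 = 27/55.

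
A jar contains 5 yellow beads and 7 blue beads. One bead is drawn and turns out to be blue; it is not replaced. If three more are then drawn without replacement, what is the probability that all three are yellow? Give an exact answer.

After the first draw, 5 of the remaining 11 beads are yellow.
P = 5/11 × 4/10 × 3/9 = 60/990 = 2/33.

2/33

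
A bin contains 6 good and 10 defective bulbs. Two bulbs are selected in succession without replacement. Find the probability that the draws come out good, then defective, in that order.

1/4

Each draw changes the counts, so multiply the conditional probabilities along the sequence:
P = 6/16 × 10/15 = 60/240 = 1/4.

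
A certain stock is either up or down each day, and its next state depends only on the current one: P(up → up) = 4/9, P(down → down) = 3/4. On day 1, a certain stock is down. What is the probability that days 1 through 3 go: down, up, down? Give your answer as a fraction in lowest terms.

Day 1 is given. For each transition, use the conditional probability from the current state:
P(up | down) = 1/4; P(down | up) = 5/9.
P = 1/4 × 5/9 = 5/36.

5/36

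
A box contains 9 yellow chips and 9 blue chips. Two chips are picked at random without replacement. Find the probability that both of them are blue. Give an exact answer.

4/17

P(every draw is blue) = 9/18 × 8/17 = 72/306 = 4/17.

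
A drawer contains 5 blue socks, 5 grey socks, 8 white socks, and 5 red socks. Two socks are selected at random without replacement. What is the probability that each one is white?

28/253

P(every draw is white) = 8/23 × 7/22 = 56/506 = 28/253.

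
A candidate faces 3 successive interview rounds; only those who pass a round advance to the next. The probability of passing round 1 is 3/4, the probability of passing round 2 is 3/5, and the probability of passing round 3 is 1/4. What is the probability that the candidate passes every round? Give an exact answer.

Multiplying along the chain,
P = 3/4 × 3/5 × 1/4 = 9/80.

9/80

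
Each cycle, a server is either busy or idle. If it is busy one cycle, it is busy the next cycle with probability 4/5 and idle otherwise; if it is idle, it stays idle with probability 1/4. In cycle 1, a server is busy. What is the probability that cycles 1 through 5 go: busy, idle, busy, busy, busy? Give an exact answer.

12/125

Cycle 1 is given. For each transition, use the conditional probability from the current state:
P(idle | busy) = 1/5; P(busy | idle) = 3/4; P(busy | busy) = 4/5; P(busy | busy) = 4/5.
P = 1/5 × 3/4 × 4/5 × 4/5 = 48/500 = 12/125.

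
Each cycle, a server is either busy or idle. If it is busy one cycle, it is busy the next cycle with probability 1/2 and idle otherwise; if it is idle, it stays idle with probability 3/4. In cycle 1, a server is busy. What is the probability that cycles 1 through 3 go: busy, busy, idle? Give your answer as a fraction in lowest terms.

Cycle 1 is given. For each transition, use the conditional probability from the current state:
P(busy | busy) = 1/2; P(idle | busy) = 1/2.
P = 1/2 × 1/2 = 1/4.

1/4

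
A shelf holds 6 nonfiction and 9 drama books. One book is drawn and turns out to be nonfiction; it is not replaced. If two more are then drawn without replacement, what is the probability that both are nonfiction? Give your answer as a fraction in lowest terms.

10/91

With the first book removed, 5 nonfiction remain out of 14.
P = 5/14 × 4/13 = 20/182 = 10/91.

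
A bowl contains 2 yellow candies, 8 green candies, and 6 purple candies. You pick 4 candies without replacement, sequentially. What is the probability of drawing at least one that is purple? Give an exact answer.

P(no purple) = 10/16 × 9/15 × 8/14 × 7/13 = 5040/43680 = 3/26.
P(at least one) = 1 − 3/26 = 23/26.

23/26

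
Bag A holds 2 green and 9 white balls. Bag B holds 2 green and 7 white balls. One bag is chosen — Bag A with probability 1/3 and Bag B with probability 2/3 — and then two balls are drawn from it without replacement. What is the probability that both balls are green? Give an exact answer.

73/2970

From Bag A: P(both green) = (2/11)(1/10) = 1/55.
From Bag B: P(both green) = (2/9)(1/8) = 1/36.
Total probability = (1/3)(1/55) + (2/3)(1/36) = 73/2970.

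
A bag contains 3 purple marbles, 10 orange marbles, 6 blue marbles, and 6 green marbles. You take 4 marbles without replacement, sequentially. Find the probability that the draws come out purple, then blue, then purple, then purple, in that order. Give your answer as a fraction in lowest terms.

3/25300

Each draw changes the counts, so multiply the conditional probabilities along the sequence:
P = 3/25 × 6/24 × 2/23 × 1/22 = 36/303600 = 3/25300.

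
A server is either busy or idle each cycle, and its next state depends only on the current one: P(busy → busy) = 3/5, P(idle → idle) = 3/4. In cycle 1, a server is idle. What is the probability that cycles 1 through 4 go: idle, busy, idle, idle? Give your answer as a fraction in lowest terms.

3/40

Cycle 1 is given. For each transition, use the conditional probability from the current state:
P(busy | idle) = 1/4; P(idle | busy) = 2/5; P(idle | idle) = 3/4.
P = 1/4 × 2/5 × 3/4 = 6/80 = 3/40.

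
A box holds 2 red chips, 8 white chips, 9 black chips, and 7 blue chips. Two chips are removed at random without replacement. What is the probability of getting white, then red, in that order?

Each draw changes the counts, so multiply the conditional probabilities along the sequence:
P = 8/26 × 2/25 = 16/650 = 8/325.

8/325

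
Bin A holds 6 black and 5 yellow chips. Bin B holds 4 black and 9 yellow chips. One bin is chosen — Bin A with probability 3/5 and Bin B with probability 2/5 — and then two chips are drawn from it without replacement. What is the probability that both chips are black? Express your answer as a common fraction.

From Bin A: P(both black) = (6/11)(5/10) = 3/11.
From Bin B: P(both black) = (4/13)(3/12) = 1/13.
Total probability = (3/5)(3/11) + (2/5)(1/13) = 139/715.

139/715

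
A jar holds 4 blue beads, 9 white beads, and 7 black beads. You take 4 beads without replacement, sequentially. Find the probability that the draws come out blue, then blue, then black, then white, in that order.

Multiply the probability of each draw given the previous ones:
P = 4/20 × 3/19 × 7/18 × 9/17 = 756/116280 = 21/3230.

21/3230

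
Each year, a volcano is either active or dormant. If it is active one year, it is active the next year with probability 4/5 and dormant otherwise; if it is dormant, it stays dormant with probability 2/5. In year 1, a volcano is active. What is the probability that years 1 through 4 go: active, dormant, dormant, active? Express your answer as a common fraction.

6/125

Year 1 is given. For each transition, use the conditional probability from the current state:
P(dormant | active) = 1/5; P(dormant | dormant) = 2/5; P(active | dormant) = 3/5.
P = 1/5 × 2/5 × 3/5 = 6/125.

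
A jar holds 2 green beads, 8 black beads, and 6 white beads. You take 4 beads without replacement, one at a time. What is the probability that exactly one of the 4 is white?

One ordering (white drawn first) has probability 6/16 × 10/15 × 9/14 × 8/13 = 4320/43680 = 9/91.
There are C(4,1) = 4 such orderings, each equally likely, so P = 4 × 9/91 = 36/91.

36/91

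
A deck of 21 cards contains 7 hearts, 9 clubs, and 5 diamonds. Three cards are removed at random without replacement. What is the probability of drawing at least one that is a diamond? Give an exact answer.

11/19

P(no diamonds) = 16/21 × 15/20 × 14/19 = 3360/7980 = 8/19.
P(at least one) = 1 − 8/19 = 11/19.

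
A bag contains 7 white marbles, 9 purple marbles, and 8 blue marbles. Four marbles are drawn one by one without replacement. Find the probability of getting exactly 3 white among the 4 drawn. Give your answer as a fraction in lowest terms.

85/1518

One ordering (white drawn first) has probability 7/24 × 6/23 × 5/22 × 17/21 = 3570/255024 = 85/6072.
There are C(4,3) = 4 such orderings, each equally likely, so P = 4 × 85/6072 = 85/1518.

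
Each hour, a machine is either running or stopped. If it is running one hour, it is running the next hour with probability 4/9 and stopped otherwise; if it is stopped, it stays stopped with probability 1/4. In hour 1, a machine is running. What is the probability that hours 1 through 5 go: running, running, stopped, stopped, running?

5/108

Hour 1 is given. For each transition, use the conditional probability from the current state:
P(running | running) = 4/9; P(stopped | running) = 5/9; P(stopped | stopped) = 1/4; P(running | stopped) = 3/4.
P = 4/9 × 5/9 × 1/4 × 3/4 = 60/1296 = 5/108.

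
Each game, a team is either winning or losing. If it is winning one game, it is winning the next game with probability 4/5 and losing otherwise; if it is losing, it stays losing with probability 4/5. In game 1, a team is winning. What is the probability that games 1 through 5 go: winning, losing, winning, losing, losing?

Game 1 is given. For each transition, use the conditional probability from the current state:
P(losing | winning) = 1/5; P(winning | losing) = 1/5; P(losing | winning) = 1/5; P(losing | losing) = 4/5.
P = 1/5 × 1/5 × 1/5 × 4/5 = 4/625.

4/625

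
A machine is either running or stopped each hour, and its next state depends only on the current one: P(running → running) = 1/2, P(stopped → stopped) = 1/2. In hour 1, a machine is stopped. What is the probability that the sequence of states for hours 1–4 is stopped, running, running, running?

Hour 1 is given. For each transition, use the conditional probability from the current state:
P(running | stopped) = 1/2; P(running | running) = 1/2; P(running | running) = 1/2.
P = 1/2 × 1/2 × 1/2 = 1/8.

1/8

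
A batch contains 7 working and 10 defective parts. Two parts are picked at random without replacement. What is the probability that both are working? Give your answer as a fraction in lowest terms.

P(every draw is working) = 7/17 × 6/16 = 42/272 = 21/136.

21/136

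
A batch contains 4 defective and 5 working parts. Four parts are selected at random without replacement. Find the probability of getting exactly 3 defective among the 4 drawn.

10/63

One ordering (defective drawn first) has probability 4/9 × 3/8 × 2/7 × 5/6 = 120/3024 = 5/126.
There are C(4,3) = 4 such orderings, each equally likely, so P = 4 × 5/126 = 10/63.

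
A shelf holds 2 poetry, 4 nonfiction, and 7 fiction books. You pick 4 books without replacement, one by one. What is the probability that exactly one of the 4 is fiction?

One ordering (fiction drawn first) has probability 7/13 × 6/12 × 5/11 × 4/10 = 840/17160 = 7/143.
There are C(4,1) = 4 such orderings, each equally likely, so P = 4 × 7/143 = 28/143.

28/143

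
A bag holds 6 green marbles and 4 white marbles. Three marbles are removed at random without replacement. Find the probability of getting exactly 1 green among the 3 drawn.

3/10

One ordering (green drawn first) has probability 6/10 × 4/9 × 3/8 = 72/720 = 1/10.
There are C(3,1) = 3 such orderings, each equally likely, so P = 3 × 1/10 = 3/10.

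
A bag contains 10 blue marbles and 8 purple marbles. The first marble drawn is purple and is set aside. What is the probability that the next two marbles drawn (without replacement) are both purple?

After the first draw, 7 of the remaining 17 marbles are purple.
P = 7/17 × 6/16 = 42/272 = 21/136.

21/136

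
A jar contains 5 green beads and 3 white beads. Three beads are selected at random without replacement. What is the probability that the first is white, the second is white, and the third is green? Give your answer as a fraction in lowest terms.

Chain rule:
P = 3/8 × 2/7 × 5/6 = 30/336 = 5/56.

5/56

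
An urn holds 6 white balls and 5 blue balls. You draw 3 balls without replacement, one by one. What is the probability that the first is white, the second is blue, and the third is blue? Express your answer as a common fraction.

4/33

Each draw changes the counts, so multiply the conditional probabilities along the sequence:
P = 6/11 × 5/10 × 4/9 = 120/990 = 4/33.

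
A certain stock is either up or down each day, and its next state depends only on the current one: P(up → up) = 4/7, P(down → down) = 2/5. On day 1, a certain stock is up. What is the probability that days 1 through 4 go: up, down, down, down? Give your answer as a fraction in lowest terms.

12/175

Day 1 is given. For each transition, use the conditional probability from the current state:
P(down | up) = 3/7; P(down | down) = 2/5; P(down | down) = 2/5.
P = 3/7 × 2/5 × 2/5 = 12/175.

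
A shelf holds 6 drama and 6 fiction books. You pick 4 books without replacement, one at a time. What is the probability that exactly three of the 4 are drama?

One ordering (drama drawn first) has probability 6/12 × 5/11 × 4/10 × 6/9 = 720/11880 = 2/33.
There are C(4,3) = 4 such orderings, each equally likely, so P = 4 × 2/33 = 8/33.

8/33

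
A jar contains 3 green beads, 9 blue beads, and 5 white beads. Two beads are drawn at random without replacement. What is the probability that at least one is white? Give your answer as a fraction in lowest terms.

35/68

P(no white) = 12/17 × 11/16 = 132/272 = 33/68.
P(at least one) = 1 − 33/68 = 35/68.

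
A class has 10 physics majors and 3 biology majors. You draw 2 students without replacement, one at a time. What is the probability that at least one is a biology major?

11/26

P(no biology majors) = 10/13 × 9/12 = 90/156 = 15/26.
P(at least one) = 1 − 15/26 = 11/26.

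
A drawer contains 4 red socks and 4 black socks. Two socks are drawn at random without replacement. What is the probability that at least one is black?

11/14

P(no black) = 4/8 × 3/7 = 12/56 = 3/14.
P(at least one) = 1 − 3/14 = 11/14.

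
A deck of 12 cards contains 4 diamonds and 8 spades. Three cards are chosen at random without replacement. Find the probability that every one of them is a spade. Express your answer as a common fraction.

14/55

P(all spades) = 8/12 × 7/11 × 6/10 = 336/1320 = 14/55.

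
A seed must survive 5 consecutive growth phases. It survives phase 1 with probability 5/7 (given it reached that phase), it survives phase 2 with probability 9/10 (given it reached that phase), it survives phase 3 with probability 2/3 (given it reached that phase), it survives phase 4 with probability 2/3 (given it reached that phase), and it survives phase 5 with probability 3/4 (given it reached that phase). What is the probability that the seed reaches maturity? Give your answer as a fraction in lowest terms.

3/14

Each stage is reached only if all earlier stages succeed, so
P = 5/7 × 9/10 × 2/3 × 2/3 × 3/4 = 540/2520 = 3/14.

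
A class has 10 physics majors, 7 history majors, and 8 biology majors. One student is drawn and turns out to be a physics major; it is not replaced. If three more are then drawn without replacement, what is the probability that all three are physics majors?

With the first student removed, 9 physics majors remain out of 24.
P = 9/24 × 8/23 × 7/22 = 504/12144 = 21/506.

21/506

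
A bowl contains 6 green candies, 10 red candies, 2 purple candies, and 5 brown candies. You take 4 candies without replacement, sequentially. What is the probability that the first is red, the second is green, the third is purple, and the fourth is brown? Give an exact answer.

5/1771

Multiply the probability of each draw given the previous ones:
P = 10/23 × 6/22 × 2/21 × 5/20 = 600/212520 = 5/1771.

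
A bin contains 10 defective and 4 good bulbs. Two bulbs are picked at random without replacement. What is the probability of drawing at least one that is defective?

85/91

P(no defective) = 4/14 × 3/13 = 12/182 = 6/91.
P(at least one) = 1 − 6/91 = 85/91.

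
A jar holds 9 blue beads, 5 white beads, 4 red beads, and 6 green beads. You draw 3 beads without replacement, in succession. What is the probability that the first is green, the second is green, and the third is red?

Chain rule:
P = 6/24 × 5/23 × 4/22 = 120/12144 = 5/506.

5/506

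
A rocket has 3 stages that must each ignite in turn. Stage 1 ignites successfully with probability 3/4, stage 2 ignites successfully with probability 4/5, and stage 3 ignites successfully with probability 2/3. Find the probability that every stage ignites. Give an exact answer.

The events are sequential, so multiply the conditional probabilities:
P = 3/4 × 4/5 × 2/3 = 24/60 = 2/5.

2/5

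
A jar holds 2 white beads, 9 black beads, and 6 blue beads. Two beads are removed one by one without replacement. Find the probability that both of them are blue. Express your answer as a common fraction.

15/136

P(all blue) = 6/17 × 5/16 = 30/272 = 15/136.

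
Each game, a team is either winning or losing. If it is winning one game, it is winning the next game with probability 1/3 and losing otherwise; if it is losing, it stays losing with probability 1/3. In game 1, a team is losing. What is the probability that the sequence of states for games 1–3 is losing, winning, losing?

Game 1 is given. For each transition, use the conditional probability from the current state:
P(winning | losing) = 2/3; P(losing | winning) = 2/3.
P = 2/3 × 2/3 = 4/9.

4/9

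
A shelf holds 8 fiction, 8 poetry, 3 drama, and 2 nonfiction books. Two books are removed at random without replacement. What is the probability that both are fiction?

P = 8/21 × 7/20 = 56/420 = 2/15.

2/15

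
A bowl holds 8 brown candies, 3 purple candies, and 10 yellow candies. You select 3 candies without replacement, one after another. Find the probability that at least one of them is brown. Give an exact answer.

522/665

P(no brown) = 13/21 × 12/20 × 11/19 = 1716/7980 = 143/665.
P(at least one) = 1 − 143/665 = 522/665.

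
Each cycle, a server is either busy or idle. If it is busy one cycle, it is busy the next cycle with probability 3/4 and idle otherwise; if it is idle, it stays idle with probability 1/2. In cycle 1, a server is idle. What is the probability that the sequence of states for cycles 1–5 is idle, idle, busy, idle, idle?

Cycle 1 is given. For each transition, use the conditional probability from the current state:
P(idle | idle) = 1/2; P(busy | idle) = 1/2; P(idle | busy) = 1/4; P(idle | idle) = 1/2.
P = 1/2 × 1/2 × 1/4 × 1/2 = 1/32.

1/32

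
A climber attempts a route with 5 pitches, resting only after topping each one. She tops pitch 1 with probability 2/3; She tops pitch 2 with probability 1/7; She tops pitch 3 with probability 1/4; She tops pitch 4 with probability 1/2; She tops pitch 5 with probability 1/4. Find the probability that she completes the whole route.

1/336

The events are sequential, so multiply the conditional probabilities:
P = 2/3 × 1/7 × 1/4 × 1/2 × 1/4 = 2/672 = 1/336.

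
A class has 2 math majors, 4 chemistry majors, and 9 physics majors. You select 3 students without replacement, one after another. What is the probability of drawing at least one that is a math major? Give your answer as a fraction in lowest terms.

P(no math majors) = 13/15 × 12/14 × 11/13 = 1716/2730 = 22/35.
P(at least one) = 1 − 22/35 = 13/35.

13/35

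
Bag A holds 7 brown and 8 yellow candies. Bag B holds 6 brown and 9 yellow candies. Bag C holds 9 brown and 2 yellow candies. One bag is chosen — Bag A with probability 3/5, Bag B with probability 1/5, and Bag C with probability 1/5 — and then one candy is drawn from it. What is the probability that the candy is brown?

From Bag A: P(brown) = 7/15.
From Bag B: P(brown) = 6/15.
From Bag C: P(brown) = 9/11.
Total probability = (3/5)(7/15) + (1/5)(6/15) + (1/5)(9/11) = 144/275.

144/275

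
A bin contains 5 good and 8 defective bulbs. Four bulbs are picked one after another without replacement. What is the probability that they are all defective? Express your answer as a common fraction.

14/143

P(every draw is defective) = 8/13 × 7/12 × 6/11 × 5/10 = 1680/17160 = 14/143.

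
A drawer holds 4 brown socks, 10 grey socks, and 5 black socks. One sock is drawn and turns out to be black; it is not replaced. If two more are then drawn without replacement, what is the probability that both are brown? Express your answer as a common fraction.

After the first draw, 4 of the remaining 18 socks are brown.
P = 4/18 × 3/17 = 12/306 = 2/51.

2/51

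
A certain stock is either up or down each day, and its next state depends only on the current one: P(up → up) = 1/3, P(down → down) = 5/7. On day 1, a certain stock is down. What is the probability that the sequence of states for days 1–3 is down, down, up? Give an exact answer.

10/49

Day 1 is given. For each transition, use the conditional probability from the current state:
P(down | down) = 5/7; P(up | down) = 2/7.
P = 5/7 × 2/7 = 10/49.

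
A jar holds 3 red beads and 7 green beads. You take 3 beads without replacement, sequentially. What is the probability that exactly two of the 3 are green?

21/40

One ordering (green drawn first) has probability 7/10 × 6/9 × 3/8 = 126/720 = 7/40.
There are C(3,2) = 3 such orderings, each equally likely, so P = 3 × 7/40 = 21/40.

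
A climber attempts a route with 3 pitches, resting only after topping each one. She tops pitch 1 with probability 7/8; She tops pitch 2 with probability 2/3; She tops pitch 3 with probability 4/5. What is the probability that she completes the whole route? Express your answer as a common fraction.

Multiplying along the chain,
P = 7/8 × 2/3 × 4/5 = 56/120 = 7/15.

7/15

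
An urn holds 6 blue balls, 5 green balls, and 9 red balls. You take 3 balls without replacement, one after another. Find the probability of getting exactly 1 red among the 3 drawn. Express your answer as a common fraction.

33/76

One ordering (red drawn first) has probability 9/20 × 11/19 × 10/18 = 990/6840 = 11/76.
There are C(3,1) = 3 such orderings, each equally likely, so P = 3 × 11/76 = 33/76.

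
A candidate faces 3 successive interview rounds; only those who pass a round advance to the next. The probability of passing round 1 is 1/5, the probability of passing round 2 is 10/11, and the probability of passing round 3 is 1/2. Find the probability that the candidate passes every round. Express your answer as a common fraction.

Each stage is reached only if all earlier stages succeed, so
P = 1/5 × 10/11 × 1/2 = 10/110 = 1/11.

1/11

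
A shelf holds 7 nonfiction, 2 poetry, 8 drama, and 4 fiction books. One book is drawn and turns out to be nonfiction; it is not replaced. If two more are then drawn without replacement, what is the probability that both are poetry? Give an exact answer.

After the first draw, 2 of the remaining 20 books are poetry.
P = 2/20 × 1/19 = 2/380 = 1/190.

1/190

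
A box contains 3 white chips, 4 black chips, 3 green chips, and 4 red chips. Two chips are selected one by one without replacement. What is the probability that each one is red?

P(every draw is red) = 4/14 × 3/13 = 12/182 = 6/91.

6/91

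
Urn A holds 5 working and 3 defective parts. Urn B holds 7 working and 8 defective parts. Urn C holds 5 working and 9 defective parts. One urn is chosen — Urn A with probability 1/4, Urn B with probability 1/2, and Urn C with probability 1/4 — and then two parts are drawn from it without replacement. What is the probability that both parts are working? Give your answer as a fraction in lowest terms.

789/3640

From Urn A: P(both working) = (5/8)(4/7) = 5/14.
From Urn B: P(both working) = (7/15)(6/14) = 1/5.
From Urn C: P(both working) = (5/14)(4/13) = 10/91.
Total probability = (1/4)(5/14) + (1/2)(1/5) + (1/4)(10/91) = 789/3640.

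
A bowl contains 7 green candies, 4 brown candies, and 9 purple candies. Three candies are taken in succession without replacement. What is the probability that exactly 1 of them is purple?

One ordering (purple drawn first) has probability 9/20 × 11/19 × 10/18 = 990/6840 = 11/76.
There are C(3,1) = 3 such orderings, each equally likely, so P = 3 × 11/76 = 33/76.

33/76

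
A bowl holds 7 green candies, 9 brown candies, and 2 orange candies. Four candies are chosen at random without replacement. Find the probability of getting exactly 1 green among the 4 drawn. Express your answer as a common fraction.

77/204

One ordering (green drawn first) has probability 7/18 × 11/17 × 10/16 × 9/15 = 6930/73440 = 77/816.
There are C(4,1) = 4 such orderings, each equally likely, so P = 4 × 77/816 = 77/204.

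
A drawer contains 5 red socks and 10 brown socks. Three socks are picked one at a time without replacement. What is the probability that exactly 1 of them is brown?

20/91

One ordering (brown drawn first) has probability 10/15 × 5/14 × 4/13 = 200/2730 = 20/273.
There are C(3,1) = 3 such orderings, each equally likely, so P = 3 × 20/273 = 20/91.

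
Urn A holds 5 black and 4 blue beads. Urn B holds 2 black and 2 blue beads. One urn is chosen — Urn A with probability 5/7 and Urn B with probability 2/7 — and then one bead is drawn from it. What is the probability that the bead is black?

From Urn A: P(black) = 5/9.
From Urn B: P(black) = 2/4.
Total probability = (5/7)(5/9) + (2/7)(2/4) = 34/63.

34/63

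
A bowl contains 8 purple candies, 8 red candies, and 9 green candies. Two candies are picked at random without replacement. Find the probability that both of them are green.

P(every draw is green) = 9/25 × 8/24 = 72/600 = 3/25.

3/25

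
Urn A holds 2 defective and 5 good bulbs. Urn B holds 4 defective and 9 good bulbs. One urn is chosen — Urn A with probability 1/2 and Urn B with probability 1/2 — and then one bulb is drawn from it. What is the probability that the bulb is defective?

From Urn A: P(defective) = 2/7.
From Urn B: P(defective) = 4/13.
Total probability = (1/2)(2/7) + (1/2)(4/13) = 27/91.

27/91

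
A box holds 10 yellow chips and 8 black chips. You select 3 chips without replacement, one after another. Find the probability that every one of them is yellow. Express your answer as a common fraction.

5/34

P(all yellow) = 10/18 × 9/17 × 8/16 = 720/4896 = 5/34.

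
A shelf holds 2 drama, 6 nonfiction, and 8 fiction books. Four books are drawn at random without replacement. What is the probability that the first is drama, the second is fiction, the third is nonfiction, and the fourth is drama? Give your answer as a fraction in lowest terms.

1/455

Multiply the probability of each draw given the previous ones:
P = 2/16 × 8/15 × 6/14 × 1/13 = 96/43680 = 1/455.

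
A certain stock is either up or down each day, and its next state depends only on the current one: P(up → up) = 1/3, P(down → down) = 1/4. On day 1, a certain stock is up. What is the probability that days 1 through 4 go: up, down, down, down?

Day 1 is given. For each transition, use the conditional probability from the current state:
P(down | up) = 2/3; P(down | down) = 1/4; P(down | down) = 1/4.
P = 2/3 × 1/4 × 1/4 = 2/48 = 1/24.

1/24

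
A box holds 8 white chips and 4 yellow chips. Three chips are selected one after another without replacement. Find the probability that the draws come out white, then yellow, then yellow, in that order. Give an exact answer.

4/55

Multiply the probability of each draw given the previous ones:
P = 8/12 × 4/11 × 3/10 = 96/1320 = 4/55.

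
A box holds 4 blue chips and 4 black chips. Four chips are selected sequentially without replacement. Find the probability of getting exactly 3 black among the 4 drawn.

One ordering (black drawn first) has probability 4/8 × 3/7 × 2/6 × 4/5 = 96/1680 = 2/35.
There are C(4,3) = 4 such orderings, each equally likely, so P = 4 × 2/35 = 8/35.

8/35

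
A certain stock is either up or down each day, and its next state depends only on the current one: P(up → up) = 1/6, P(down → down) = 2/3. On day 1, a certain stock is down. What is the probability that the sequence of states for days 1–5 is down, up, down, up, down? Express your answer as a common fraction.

25/324

Day 1 is given. For each transition, use the conditional probability from the current state:
P(up | down) = 1/3; P(down | up) = 5/6; P(up | down) = 1/3; P(down | up) = 5/6.
P = 1/3 × 5/6 × 1/3 × 5/6 = 25/324.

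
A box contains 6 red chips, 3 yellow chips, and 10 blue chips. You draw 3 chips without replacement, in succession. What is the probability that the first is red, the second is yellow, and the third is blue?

10/323

Each draw changes the counts, so multiply the conditional probabilities along the sequence:
P = 6/19 × 3/18 × 10/17 = 180/5814 = 10/323.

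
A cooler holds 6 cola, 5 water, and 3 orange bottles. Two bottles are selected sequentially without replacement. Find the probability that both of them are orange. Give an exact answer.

P(every draw is orange) = 3/14 × 2/13 = 6/182 = 3/91.

3/91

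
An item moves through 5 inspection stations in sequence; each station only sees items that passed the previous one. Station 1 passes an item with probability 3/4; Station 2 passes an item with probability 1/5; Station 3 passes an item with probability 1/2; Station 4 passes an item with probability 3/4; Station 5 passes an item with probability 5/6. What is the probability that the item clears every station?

Each stage is reached only if all earlier stages succeed, so
P = 3/4 × 1/5 × 1/2 × 3/4 × 5/6 = 45/960 = 3/64.

3/64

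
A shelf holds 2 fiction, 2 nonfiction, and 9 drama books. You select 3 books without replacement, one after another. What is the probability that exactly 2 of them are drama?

One ordering (drama drawn first) has probability 9/13 × 8/12 × 4/11 = 288/1716 = 24/143.
There are C(3,2) = 3 such orderings, each equally likely, so P = 3 × 24/143 = 72/143.

72/143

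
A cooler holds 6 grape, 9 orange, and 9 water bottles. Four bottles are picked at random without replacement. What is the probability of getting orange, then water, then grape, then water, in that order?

27/1771

Chain rule:
P = 9/24 × 9/23 × 6/22 × 8/21 = 3888/255024 = 27/1771.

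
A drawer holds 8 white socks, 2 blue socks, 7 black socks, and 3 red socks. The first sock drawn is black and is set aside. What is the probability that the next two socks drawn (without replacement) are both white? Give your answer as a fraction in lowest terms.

28/171

With the first sock removed, 8 white remain out of 19.
P = 8/19 × 7/18 = 56/342 = 28/171.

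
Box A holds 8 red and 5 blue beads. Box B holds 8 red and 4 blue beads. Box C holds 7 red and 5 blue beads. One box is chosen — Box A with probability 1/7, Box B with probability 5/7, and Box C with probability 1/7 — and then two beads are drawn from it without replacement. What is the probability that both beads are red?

343/858

From Box A: P(both red) = (8/13)(7/12) = 14/39.
From Box B: P(both red) = (8/12)(7/11) = 14/33.
From Box C: P(both red) = (7/12)(6/11) = 7/22.
Total probability = (1/7)(14/39) + (5/7)(14/33) + (1/7)(7/22) = 343/858.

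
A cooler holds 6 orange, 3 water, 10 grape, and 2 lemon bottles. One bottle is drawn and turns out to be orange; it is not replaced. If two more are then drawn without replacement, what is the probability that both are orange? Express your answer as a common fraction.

After the first draw, 5 of the remaining 20 bottles are orange.
P = 5/20 × 4/19 = 20/380 = 1/19.

1/19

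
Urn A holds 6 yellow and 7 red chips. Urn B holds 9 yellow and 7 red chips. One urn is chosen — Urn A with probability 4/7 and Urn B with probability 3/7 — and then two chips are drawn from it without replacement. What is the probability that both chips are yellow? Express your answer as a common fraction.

31/130

From Urn A: P(both yellow) = (6/13)(5/12) = 5/26.
From Urn B: P(both yellow) = (9/16)(8/15) = 3/10.
Total probability = (4/7)(5/26) + (3/7)(3/10) = 31/130.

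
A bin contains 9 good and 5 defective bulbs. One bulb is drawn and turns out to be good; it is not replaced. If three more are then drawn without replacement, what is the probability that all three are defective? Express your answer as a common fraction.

After the first draw, 5 of the remaining 13 bulbs are defective.
P = 5/13 × 4/12 × 3/11 = 60/1716 = 5/143.

5/143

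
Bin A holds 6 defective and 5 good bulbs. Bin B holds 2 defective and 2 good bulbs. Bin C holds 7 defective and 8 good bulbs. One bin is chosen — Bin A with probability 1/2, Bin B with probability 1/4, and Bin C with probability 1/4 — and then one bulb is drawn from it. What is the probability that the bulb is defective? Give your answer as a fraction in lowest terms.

From Bin A: P(defective) = 6/11.
From Bin B: P(defective) = 2/4.
From Bin C: P(defective) = 7/15.
Total probability = (1/2)(6/11) + (1/4)(2/4) + (1/4)(7/15) = 679/1320.

679/1320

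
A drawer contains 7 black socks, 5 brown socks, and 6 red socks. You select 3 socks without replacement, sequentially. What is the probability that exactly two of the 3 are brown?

One ordering (brown drawn first) has probability 5/18 × 4/17 × 13/16 = 260/4896 = 65/1224.
There are C(3,2) = 3 such orderings, each equally likely, so P = 3 × 65/1224 = 65/408.

65/408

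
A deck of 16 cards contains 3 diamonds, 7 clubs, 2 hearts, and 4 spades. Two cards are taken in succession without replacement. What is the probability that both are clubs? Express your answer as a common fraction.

7/40

P(every draw is a club) = 7/16 × 6/15 = 42/240 = 7/40.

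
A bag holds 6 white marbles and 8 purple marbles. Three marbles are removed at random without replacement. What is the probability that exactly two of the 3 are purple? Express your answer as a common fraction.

One ordering (purple drawn first) has probability 8/14 × 7/13 × 6/12 = 336/2184 = 2/13.
There are C(3,2) = 3 such orderings, each equally likely, so P = 3 × 2/13 = 6/13.

6/13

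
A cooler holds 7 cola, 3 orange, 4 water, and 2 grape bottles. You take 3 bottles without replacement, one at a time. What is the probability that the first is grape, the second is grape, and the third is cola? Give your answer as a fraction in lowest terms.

Chain rule:
P = 2/16 × 1/15 × 7/14 = 14/3360 = 1/240.

1/240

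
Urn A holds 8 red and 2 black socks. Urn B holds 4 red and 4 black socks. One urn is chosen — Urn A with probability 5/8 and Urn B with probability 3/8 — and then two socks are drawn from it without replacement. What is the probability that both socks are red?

473/1008

From Urn A: P(both red) = (8/10)(7/9) = 28/45.
From Urn B: P(both red) = (4/8)(3/7) = 3/14.
Total probability = (5/8)(28/45) + (3/8)(3/14) = 473/1008.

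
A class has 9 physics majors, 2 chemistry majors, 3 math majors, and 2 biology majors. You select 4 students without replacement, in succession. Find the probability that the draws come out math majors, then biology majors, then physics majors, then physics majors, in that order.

Each draw changes the counts, so multiply the conditional probabilities along the sequence:
P = 3/16 × 2/15 × 9/14 × 8/13 = 432/43680 = 9/910.

9/910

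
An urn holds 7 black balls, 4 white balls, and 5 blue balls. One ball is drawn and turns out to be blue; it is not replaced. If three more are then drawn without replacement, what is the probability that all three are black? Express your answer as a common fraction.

1/13

With the first ball removed, 7 black remain out of 15.
P = 7/15 × 6/14 × 5/13 = 210/2730 = 1/13.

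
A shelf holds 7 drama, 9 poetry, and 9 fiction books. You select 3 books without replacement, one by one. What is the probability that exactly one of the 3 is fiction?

One ordering (fiction drawn first) has probability 9/25 × 16/24 × 15/23 = 2160/13800 = 18/115.
There are C(3,1) = 3 such orderings, each equally likely, so P = 3 × 18/115 = 54/115.

54/115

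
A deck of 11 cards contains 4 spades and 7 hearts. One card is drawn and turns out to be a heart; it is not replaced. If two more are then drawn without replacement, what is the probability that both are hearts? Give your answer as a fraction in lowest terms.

With the first card removed, 6 hearts remain out of 10.
P = 6/10 × 5/9 = 30/90 = 1/3.

1/3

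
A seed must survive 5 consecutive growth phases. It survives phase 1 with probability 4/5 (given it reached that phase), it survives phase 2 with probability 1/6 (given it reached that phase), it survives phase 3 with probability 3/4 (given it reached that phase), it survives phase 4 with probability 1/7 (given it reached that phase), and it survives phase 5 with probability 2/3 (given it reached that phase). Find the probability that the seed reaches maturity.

1/105

Each stage is reached only if all earlier stages succeed, so
P = 4/5 × 1/6 × 3/4 × 1/7 × 2/3 = 24/2520 = 1/105.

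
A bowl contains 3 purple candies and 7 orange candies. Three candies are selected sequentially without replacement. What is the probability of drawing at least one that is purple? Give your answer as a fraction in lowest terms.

17/24

P(no purple) = 7/10 × 6/9 × 5/8 = 210/720 = 7/24.
P(at least one) = 1 − 7/24 = 17/24.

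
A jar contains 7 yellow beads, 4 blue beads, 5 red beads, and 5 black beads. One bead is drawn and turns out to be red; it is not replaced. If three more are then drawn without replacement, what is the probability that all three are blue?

With the first bead removed, 4 blue remain out of 20.
P = 4/20 × 3/19 × 2/18 = 24/6840 = 1/285.

1/285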